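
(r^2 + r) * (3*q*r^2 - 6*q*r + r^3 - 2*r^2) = 3*q*r^4 - 3*q*r^3 - 6*q*r^2 + r^5 - r^4 - 2*r^3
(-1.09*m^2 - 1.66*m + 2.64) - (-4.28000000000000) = -1.09*m^2 - 1.66*m + 6.92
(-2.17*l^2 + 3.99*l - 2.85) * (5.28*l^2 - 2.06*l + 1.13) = -11.4576*l^4 + 25.5374*l^3 - 25.7195*l^2 + 10.3797*l - 3.2205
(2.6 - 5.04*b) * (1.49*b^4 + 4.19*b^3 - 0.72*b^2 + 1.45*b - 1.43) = -7.5096*b^5 - 17.2436*b^4 + 14.5228*b^3 - 9.18*b^2 + 10.9772*b - 3.718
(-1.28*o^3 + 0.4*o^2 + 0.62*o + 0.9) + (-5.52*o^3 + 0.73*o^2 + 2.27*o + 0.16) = -6.8*o^3 + 1.13*o^2 + 2.89*o + 1.06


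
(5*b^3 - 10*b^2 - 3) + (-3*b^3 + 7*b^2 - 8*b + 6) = 2*b^3 - 3*b^2 - 8*b + 3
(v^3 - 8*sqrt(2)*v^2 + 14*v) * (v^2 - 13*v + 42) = v^5 - 13*v^4 - 8*sqrt(2)*v^4 + 56*v^3 + 104*sqrt(2)*v^3 - 336*sqrt(2)*v^2 - 182*v^2 + 588*v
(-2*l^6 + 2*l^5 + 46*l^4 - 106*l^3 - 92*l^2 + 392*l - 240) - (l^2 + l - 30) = -2*l^6 + 2*l^5 + 46*l^4 - 106*l^3 - 93*l^2 + 391*l - 210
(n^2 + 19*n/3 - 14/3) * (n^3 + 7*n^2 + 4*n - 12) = n^5 + 40*n^4/3 + 131*n^3/3 - 58*n^2/3 - 284*n/3 + 56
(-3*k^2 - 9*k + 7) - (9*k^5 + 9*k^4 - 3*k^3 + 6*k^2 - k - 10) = -9*k^5 - 9*k^4 + 3*k^3 - 9*k^2 - 8*k + 17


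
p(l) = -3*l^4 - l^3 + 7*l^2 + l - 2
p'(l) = -12*l^3 - 3*l^2 + 14*l + 1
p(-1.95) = -13.29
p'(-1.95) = 51.27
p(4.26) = -936.02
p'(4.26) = -921.51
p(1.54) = -4.38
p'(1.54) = -28.38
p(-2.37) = -46.39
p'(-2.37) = 110.71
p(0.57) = 0.34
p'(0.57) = 5.78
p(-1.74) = -4.78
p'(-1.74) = 30.77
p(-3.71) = -426.65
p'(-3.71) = 520.55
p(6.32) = -4754.71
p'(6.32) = -3059.58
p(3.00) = -206.00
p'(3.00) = -308.00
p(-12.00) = -59486.00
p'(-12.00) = 20137.00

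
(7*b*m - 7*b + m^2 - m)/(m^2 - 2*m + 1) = (7*b + m)/(m - 1)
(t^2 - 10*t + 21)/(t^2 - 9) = (t - 7)/(t + 3)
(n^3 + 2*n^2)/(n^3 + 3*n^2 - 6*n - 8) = n^2*(n + 2)/(n^3 + 3*n^2 - 6*n - 8)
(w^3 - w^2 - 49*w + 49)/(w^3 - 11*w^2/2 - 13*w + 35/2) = 2*(w + 7)/(2*w + 5)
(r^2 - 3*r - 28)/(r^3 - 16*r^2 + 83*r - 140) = (r + 4)/(r^2 - 9*r + 20)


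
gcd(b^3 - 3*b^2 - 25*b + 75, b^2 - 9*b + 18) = b - 3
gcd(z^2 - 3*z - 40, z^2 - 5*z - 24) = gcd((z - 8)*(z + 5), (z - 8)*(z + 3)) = z - 8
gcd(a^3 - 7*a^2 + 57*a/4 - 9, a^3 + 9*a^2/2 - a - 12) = a - 3/2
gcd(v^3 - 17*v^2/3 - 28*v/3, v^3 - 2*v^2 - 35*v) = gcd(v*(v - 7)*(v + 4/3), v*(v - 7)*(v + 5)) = v^2 - 7*v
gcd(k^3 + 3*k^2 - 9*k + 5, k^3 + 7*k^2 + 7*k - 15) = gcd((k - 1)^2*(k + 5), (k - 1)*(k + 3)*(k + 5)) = k^2 + 4*k - 5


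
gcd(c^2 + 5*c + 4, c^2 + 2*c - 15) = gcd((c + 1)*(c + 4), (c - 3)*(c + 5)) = 1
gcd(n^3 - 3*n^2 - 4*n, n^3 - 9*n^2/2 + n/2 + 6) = n^2 - 3*n - 4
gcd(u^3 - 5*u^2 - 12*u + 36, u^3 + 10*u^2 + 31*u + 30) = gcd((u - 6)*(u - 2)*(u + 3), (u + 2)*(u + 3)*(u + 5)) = u + 3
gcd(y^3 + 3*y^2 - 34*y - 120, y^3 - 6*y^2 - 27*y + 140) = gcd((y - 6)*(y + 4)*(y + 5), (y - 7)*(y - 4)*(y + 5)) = y + 5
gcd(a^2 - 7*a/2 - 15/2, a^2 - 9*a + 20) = a - 5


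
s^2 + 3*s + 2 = (s + 1)*(s + 2)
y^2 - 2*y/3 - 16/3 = (y - 8/3)*(y + 2)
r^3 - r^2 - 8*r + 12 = (r - 2)^2*(r + 3)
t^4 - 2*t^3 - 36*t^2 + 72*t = t*(t - 6)*(t - 2)*(t + 6)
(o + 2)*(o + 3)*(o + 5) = o^3 + 10*o^2 + 31*o + 30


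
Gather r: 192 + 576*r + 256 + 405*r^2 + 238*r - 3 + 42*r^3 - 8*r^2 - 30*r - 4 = 42*r^3 + 397*r^2 + 784*r + 441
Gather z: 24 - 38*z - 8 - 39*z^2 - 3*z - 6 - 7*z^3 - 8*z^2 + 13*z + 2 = -7*z^3 - 47*z^2 - 28*z + 12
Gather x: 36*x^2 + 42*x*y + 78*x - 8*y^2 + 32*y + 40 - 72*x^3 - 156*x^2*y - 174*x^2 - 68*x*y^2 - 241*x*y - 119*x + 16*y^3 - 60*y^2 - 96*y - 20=-72*x^3 + x^2*(-156*y - 138) + x*(-68*y^2 - 199*y - 41) + 16*y^3 - 68*y^2 - 64*y + 20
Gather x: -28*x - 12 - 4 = -28*x - 16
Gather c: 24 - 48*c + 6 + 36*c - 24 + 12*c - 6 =0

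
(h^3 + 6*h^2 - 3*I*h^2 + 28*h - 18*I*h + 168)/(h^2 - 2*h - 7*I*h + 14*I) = (h^2 + h*(6 + 4*I) + 24*I)/(h - 2)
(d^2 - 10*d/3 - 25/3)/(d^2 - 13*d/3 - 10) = (d - 5)/(d - 6)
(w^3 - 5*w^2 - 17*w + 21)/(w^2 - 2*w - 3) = (-w^3 + 5*w^2 + 17*w - 21)/(-w^2 + 2*w + 3)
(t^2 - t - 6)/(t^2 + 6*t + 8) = (t - 3)/(t + 4)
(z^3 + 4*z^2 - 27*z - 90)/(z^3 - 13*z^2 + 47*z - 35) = (z^2 + 9*z + 18)/(z^2 - 8*z + 7)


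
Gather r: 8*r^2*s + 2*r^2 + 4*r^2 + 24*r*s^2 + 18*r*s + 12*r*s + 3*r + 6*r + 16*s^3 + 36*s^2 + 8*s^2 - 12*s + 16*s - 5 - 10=r^2*(8*s + 6) + r*(24*s^2 + 30*s + 9) + 16*s^3 + 44*s^2 + 4*s - 15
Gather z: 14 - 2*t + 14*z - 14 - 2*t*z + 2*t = z*(14 - 2*t)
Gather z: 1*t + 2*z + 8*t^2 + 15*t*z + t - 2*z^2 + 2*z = 8*t^2 + 2*t - 2*z^2 + z*(15*t + 4)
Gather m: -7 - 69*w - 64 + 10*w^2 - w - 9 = 10*w^2 - 70*w - 80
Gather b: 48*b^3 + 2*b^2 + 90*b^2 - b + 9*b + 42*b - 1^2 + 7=48*b^3 + 92*b^2 + 50*b + 6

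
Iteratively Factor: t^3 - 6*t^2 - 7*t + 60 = (t - 4)*(t^2 - 2*t - 15) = (t - 5)*(t - 4)*(t + 3)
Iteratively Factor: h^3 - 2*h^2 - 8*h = (h - 4)*(h^2 + 2*h) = h*(h - 4)*(h + 2)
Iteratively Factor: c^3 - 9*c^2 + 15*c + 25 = (c - 5)*(c^2 - 4*c - 5) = (c - 5)*(c + 1)*(c - 5)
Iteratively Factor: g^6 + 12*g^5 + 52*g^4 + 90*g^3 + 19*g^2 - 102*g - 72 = (g + 3)*(g^5 + 9*g^4 + 25*g^3 + 15*g^2 - 26*g - 24) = (g + 2)*(g + 3)*(g^4 + 7*g^3 + 11*g^2 - 7*g - 12) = (g - 1)*(g + 2)*(g + 3)*(g^3 + 8*g^2 + 19*g + 12) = (g - 1)*(g + 1)*(g + 2)*(g + 3)*(g^2 + 7*g + 12) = (g - 1)*(g + 1)*(g + 2)*(g + 3)^2*(g + 4)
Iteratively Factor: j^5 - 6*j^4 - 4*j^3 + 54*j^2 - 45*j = (j - 5)*(j^4 - j^3 - 9*j^2 + 9*j) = (j - 5)*(j - 3)*(j^3 + 2*j^2 - 3*j) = (j - 5)*(j - 3)*(j + 3)*(j^2 - j) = (j - 5)*(j - 3)*(j - 1)*(j + 3)*(j)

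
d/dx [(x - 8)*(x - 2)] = 2*x - 10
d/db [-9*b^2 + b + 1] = 1 - 18*b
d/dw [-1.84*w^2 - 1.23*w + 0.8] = -3.68*w - 1.23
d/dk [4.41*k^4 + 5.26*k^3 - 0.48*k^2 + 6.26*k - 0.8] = 17.64*k^3 + 15.78*k^2 - 0.96*k + 6.26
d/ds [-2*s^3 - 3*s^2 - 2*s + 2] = -6*s^2 - 6*s - 2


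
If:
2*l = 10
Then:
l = 5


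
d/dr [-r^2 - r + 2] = -2*r - 1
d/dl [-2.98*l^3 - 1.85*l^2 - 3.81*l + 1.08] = -8.94*l^2 - 3.7*l - 3.81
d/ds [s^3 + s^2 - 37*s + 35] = 3*s^2 + 2*s - 37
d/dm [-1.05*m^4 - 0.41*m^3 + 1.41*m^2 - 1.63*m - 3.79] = -4.2*m^3 - 1.23*m^2 + 2.82*m - 1.63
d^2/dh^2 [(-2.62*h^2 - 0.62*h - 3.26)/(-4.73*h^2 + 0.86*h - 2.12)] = (49.057668*h^3 + 279.980052*h^2 - 116.86884*h - 34.746336)/(105.823817*h^6 - 57.722082*h^5 + 152.786568*h^4 - 52.378472*h^3 + 68.479392*h^2 - 11.595552*h + 9.528128)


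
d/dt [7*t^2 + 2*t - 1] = 14*t + 2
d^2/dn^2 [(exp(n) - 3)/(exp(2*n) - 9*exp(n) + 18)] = (exp(n) + 6)*exp(n)/(exp(3*n) - 18*exp(2*n) + 108*exp(n) - 216)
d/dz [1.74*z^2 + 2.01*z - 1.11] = 3.48*z + 2.01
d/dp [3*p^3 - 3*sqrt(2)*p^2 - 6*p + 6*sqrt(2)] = 9*p^2 - 6*sqrt(2)*p - 6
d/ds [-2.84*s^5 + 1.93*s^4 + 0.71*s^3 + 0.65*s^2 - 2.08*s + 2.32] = -14.2*s^4 + 7.72*s^3 + 2.13*s^2 + 1.3*s - 2.08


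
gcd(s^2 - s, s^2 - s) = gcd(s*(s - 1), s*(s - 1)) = s^2 - s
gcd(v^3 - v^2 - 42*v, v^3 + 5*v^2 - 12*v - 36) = v + 6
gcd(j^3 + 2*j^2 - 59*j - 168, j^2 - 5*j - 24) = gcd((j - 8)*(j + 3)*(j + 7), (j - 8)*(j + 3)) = j^2 - 5*j - 24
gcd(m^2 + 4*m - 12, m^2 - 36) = m + 6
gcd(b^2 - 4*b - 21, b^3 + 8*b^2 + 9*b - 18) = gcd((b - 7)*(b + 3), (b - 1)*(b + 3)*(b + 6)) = b + 3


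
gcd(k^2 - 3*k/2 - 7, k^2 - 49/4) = k - 7/2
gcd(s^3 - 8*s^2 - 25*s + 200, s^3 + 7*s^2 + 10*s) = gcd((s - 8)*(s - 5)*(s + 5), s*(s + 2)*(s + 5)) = s + 5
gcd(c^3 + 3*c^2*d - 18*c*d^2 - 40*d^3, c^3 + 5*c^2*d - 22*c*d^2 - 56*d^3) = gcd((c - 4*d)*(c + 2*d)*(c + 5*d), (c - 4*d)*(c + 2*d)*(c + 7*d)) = c^2 - 2*c*d - 8*d^2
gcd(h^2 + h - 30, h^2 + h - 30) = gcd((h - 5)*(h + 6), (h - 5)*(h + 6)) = h^2 + h - 30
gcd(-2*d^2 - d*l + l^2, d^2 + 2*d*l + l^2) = d + l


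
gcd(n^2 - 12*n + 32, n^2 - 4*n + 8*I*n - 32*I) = n - 4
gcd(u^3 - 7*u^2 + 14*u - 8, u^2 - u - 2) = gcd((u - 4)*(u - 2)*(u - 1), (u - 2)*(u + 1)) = u - 2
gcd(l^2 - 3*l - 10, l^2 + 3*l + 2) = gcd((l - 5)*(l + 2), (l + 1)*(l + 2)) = l + 2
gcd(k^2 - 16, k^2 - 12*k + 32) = k - 4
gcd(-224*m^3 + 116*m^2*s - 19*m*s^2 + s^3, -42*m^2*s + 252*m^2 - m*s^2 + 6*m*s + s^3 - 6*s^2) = -7*m + s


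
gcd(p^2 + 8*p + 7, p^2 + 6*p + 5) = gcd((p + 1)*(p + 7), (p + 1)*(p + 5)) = p + 1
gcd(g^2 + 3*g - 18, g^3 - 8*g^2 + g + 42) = g - 3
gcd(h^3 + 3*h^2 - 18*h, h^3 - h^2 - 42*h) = h^2 + 6*h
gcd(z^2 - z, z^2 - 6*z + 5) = z - 1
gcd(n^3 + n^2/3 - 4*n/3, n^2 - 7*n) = n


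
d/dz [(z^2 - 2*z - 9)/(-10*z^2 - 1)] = 2*(-10*z^2 - 91*z + 1)/(100*z^4 + 20*z^2 + 1)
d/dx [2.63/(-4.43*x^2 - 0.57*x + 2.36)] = (23.3018*x + 1.4991)/(4.43*x^2 + 0.57*x - 2.36)^2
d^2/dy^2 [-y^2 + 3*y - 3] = -2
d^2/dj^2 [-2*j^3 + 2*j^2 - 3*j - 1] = 4 - 12*j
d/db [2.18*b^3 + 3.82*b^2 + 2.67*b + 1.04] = 6.54*b^2 + 7.64*b + 2.67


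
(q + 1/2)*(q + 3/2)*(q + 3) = q^3 + 5*q^2 + 27*q/4 + 9/4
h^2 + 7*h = h*(h + 7)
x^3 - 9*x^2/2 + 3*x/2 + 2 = (x - 4)*(x - 1)*(x + 1/2)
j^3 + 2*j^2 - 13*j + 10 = (j - 2)*(j - 1)*(j + 5)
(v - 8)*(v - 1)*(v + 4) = v^3 - 5*v^2 - 28*v + 32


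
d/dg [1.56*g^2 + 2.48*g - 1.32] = 3.12*g + 2.48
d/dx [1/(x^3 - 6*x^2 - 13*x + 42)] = (-3*x^2 + 12*x + 13)/(x^3 - 6*x^2 - 13*x + 42)^2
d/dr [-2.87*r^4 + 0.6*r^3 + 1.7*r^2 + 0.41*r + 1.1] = -11.48*r^3 + 1.8*r^2 + 3.4*r + 0.41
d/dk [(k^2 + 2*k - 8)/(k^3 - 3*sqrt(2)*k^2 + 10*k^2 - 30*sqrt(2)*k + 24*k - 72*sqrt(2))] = (-k^2 + 4*k - 24*sqrt(2) + 12)/(k^4 - 6*sqrt(2)*k^3 + 12*k^3 - 72*sqrt(2)*k^2 + 54*k^2 - 216*sqrt(2)*k + 216*k + 648)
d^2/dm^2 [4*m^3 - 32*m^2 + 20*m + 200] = 24*m - 64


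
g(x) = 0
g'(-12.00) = 0.00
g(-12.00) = 0.00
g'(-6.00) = 0.00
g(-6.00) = 0.00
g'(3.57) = 0.00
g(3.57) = 0.00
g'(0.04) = 0.00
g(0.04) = 0.00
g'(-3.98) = 0.00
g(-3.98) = 0.00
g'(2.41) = 0.00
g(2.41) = 0.00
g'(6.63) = 0.00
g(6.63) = 0.00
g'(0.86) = 0.00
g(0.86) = 0.00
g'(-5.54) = 0.00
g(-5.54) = 0.00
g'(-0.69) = 0.00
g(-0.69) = 0.00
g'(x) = 0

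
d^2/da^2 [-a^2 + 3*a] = -2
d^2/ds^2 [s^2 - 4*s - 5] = 2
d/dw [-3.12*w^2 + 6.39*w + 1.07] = 6.39 - 6.24*w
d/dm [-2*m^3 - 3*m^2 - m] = -6*m^2 - 6*m - 1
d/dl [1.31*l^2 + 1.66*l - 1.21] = 2.62*l + 1.66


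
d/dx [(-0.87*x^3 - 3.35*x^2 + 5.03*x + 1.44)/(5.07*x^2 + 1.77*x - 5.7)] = (-4.4109*x^4 - 3.0798*x^3 - 16.5546*x^2 + 23.5884*x - 31.2198)/(25.7049*x^4 + 17.9478*x^3 - 54.6651*x^2 - 20.178*x + 32.49)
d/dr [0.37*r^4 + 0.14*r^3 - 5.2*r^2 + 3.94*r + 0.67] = 1.48*r^3 + 0.42*r^2 - 10.4*r + 3.94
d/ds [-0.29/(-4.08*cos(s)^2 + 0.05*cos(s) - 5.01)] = (2.3664*cos(s) - 0.0145)*sin(s)/(4.08*cos(s)^2 - 0.05*cos(s) + 5.01)^2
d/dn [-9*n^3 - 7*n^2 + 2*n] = -27*n^2 - 14*n + 2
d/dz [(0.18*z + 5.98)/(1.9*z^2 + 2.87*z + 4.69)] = (0.342*z^2 + 0.5166*z - (0.18*z + 5.98)*(3.8*z + 2.87) + 0.8442)/(1.9*z^2 + 2.87*z + 4.69)^2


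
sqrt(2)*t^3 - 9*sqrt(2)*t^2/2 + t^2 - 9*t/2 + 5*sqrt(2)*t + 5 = (t - 5/2)*(t - 2)*(sqrt(2)*t + 1)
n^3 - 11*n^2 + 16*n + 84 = (n - 7)*(n - 6)*(n + 2)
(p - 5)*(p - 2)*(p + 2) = p^3 - 5*p^2 - 4*p + 20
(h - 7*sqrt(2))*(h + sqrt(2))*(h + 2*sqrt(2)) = h^3 - 4*sqrt(2)*h^2 - 38*h - 28*sqrt(2)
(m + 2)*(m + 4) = m^2 + 6*m + 8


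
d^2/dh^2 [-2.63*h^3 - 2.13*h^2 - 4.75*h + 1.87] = -15.78*h - 4.26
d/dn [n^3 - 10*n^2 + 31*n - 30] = 3*n^2 - 20*n + 31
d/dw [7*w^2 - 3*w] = 14*w - 3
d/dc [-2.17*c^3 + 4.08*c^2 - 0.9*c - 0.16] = -6.51*c^2 + 8.16*c - 0.9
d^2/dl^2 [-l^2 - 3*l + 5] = -2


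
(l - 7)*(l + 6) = l^2 - l - 42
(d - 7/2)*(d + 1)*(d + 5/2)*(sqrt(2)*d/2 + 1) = sqrt(2)*d^4/2 + d^3 - 39*sqrt(2)*d^2/8 - 39*d/4 - 35*sqrt(2)*d/8 - 35/4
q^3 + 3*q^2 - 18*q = q*(q - 3)*(q + 6)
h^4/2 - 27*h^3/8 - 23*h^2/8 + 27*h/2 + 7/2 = (h/2 + 1)*(h - 7)*(h - 2)*(h + 1/4)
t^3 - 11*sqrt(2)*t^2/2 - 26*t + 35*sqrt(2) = (t - 7*sqrt(2))*(t - sqrt(2))*(t + 5*sqrt(2)/2)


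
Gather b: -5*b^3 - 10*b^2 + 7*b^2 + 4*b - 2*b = -5*b^3 - 3*b^2 + 2*b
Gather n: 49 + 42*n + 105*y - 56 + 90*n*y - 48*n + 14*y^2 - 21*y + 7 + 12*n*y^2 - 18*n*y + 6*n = n*(12*y^2 + 72*y) + 14*y^2 + 84*y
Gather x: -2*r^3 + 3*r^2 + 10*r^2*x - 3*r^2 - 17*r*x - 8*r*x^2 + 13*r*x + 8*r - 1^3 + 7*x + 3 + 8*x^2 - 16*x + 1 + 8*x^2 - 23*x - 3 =-2*r^3 + 8*r + x^2*(16 - 8*r) + x*(10*r^2 - 4*r - 32)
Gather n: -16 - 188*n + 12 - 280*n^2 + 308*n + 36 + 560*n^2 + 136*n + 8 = 280*n^2 + 256*n + 40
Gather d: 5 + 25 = 30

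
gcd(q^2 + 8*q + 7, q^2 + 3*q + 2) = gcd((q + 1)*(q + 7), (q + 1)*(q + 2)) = q + 1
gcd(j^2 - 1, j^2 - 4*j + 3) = j - 1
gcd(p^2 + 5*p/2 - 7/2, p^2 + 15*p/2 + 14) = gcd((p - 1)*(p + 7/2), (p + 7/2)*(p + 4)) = p + 7/2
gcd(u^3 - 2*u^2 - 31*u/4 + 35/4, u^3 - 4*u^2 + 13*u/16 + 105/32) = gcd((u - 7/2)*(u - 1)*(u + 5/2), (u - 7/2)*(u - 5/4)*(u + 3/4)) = u - 7/2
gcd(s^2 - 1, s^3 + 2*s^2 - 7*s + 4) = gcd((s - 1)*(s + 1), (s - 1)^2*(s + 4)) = s - 1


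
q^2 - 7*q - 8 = (q - 8)*(q + 1)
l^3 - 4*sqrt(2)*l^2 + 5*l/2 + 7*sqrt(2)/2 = (l - 7*sqrt(2)/2)*(l - sqrt(2))*(l + sqrt(2)/2)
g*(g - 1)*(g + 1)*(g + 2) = g^4 + 2*g^3 - g^2 - 2*g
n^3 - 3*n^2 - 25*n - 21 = (n - 7)*(n + 1)*(n + 3)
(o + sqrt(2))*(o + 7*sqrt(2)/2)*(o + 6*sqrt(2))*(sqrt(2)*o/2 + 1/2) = sqrt(2)*o^4/2 + 11*o^3 + 143*sqrt(2)*o^2/4 + 145*o/2 + 21*sqrt(2)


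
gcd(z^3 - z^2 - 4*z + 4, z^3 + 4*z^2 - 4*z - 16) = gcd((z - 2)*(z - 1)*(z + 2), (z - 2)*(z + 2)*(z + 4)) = z^2 - 4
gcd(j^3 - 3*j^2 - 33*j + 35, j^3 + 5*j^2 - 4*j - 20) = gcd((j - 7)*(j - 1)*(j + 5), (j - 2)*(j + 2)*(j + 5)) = j + 5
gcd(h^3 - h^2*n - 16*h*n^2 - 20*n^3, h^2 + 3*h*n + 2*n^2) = h + 2*n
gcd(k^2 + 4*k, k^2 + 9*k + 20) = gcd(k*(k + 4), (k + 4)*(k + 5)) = k + 4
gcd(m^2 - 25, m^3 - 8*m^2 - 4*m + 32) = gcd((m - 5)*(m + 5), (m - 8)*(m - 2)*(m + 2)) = 1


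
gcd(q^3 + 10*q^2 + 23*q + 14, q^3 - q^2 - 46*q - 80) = q + 2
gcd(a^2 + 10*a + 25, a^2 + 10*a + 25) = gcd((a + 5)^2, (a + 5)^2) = a^2 + 10*a + 25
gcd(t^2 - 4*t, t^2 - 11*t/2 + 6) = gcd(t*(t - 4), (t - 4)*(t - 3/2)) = t - 4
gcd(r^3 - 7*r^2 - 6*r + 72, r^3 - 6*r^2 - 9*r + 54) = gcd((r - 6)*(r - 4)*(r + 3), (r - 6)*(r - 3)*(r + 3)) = r^2 - 3*r - 18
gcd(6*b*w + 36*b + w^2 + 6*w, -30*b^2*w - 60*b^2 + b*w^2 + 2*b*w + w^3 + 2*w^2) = 6*b + w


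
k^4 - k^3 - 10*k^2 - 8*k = k*(k - 4)*(k + 1)*(k + 2)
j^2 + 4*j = j*(j + 4)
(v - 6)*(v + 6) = v^2 - 36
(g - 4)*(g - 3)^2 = g^3 - 10*g^2 + 33*g - 36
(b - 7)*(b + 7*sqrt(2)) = b^2 - 7*b + 7*sqrt(2)*b - 49*sqrt(2)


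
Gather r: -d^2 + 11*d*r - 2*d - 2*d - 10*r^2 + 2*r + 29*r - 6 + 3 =-d^2 - 4*d - 10*r^2 + r*(11*d + 31) - 3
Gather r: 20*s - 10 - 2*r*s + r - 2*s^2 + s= r*(1 - 2*s) - 2*s^2 + 21*s - 10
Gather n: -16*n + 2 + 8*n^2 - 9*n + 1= 8*n^2 - 25*n + 3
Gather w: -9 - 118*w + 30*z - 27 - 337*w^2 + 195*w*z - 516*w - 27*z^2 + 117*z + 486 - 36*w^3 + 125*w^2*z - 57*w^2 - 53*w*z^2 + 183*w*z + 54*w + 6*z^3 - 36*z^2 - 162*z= -36*w^3 + w^2*(125*z - 394) + w*(-53*z^2 + 378*z - 580) + 6*z^3 - 63*z^2 - 15*z + 450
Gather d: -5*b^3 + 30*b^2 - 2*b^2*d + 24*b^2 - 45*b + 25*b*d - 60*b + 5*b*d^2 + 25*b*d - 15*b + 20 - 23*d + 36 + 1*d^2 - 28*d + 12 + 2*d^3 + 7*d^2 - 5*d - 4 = -5*b^3 + 54*b^2 - 120*b + 2*d^3 + d^2*(5*b + 8) + d*(-2*b^2 + 50*b - 56) + 64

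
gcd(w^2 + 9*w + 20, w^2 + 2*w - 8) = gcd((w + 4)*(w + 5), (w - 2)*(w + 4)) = w + 4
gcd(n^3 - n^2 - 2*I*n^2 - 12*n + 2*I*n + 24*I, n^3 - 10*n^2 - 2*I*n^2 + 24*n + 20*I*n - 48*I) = n^2 + n*(-4 - 2*I) + 8*I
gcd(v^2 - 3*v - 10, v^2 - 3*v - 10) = v^2 - 3*v - 10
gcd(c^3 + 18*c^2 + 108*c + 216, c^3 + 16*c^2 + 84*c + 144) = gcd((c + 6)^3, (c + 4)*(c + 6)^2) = c^2 + 12*c + 36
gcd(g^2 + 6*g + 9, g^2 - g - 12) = g + 3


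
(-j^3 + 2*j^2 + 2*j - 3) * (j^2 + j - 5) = -j^5 + j^4 + 9*j^3 - 11*j^2 - 13*j + 15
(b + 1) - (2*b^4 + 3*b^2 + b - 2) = -2*b^4 - 3*b^2 + 3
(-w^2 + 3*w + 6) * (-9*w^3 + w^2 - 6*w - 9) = 9*w^5 - 28*w^4 - 45*w^3 - 3*w^2 - 63*w - 54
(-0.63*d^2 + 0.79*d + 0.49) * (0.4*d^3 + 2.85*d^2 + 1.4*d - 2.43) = -0.252*d^5 - 1.4795*d^4 + 1.5655*d^3 + 4.0334*d^2 - 1.2337*d - 1.1907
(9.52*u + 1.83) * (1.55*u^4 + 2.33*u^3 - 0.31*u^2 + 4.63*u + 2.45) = 14.756*u^5 + 25.0181*u^4 + 1.3127*u^3 + 43.5103*u^2 + 31.7969*u + 4.4835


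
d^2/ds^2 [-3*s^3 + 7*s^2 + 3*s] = 14 - 18*s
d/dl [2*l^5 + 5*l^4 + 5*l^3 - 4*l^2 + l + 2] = 10*l^4 + 20*l^3 + 15*l^2 - 8*l + 1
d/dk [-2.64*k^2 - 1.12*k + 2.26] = -5.28*k - 1.12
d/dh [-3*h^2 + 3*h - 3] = 3 - 6*h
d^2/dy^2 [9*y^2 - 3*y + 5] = 18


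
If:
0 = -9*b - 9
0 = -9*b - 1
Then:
No Solution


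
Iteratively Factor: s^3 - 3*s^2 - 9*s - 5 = (s - 5)*(s^2 + 2*s + 1) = (s - 5)*(s + 1)*(s + 1)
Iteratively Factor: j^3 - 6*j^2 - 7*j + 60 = (j - 4)*(j^2 - 2*j - 15) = (j - 5)*(j - 4)*(j + 3)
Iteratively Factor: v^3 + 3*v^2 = (v + 3)*(v^2) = v*(v + 3)*(v)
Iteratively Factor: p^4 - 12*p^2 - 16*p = (p + 2)*(p^3 - 2*p^2 - 8*p) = p*(p + 2)*(p^2 - 2*p - 8) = p*(p - 4)*(p + 2)*(p + 2)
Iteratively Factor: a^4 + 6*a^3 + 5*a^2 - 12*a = (a - 1)*(a^3 + 7*a^2 + 12*a) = a*(a - 1)*(a^2 + 7*a + 12) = a*(a - 1)*(a + 4)*(a + 3)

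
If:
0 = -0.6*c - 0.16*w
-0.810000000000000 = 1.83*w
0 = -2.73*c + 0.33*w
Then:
No Solution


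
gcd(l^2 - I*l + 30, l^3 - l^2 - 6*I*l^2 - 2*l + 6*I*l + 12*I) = l - 6*I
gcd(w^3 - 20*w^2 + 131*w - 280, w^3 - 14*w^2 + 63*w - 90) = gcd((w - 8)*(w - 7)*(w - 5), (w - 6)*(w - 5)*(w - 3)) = w - 5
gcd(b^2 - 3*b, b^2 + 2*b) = b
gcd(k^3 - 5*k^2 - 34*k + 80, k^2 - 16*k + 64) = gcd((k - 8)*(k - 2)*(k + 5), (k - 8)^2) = k - 8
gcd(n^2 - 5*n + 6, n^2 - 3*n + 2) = n - 2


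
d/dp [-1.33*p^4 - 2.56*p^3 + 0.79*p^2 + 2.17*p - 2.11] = -5.32*p^3 - 7.68*p^2 + 1.58*p + 2.17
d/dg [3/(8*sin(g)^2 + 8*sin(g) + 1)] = -(24*sin(2*g) + 24*cos(g))/(8*sin(g) - 4*cos(2*g) + 5)^2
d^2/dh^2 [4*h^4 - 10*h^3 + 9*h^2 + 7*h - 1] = 48*h^2 - 60*h + 18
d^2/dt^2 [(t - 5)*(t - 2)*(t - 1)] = 6*t - 16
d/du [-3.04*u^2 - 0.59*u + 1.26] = -6.08*u - 0.59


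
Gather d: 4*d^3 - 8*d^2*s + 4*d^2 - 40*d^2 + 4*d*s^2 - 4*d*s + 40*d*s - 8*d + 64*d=4*d^3 + d^2*(-8*s - 36) + d*(4*s^2 + 36*s + 56)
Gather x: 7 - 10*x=7 - 10*x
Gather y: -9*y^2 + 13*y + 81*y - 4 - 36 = -9*y^2 + 94*y - 40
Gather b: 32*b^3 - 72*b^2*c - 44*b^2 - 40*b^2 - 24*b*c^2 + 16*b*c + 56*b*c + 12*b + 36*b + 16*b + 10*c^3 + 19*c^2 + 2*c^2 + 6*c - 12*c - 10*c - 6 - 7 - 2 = 32*b^3 + b^2*(-72*c - 84) + b*(-24*c^2 + 72*c + 64) + 10*c^3 + 21*c^2 - 16*c - 15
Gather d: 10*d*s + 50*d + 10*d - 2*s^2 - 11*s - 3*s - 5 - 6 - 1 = d*(10*s + 60) - 2*s^2 - 14*s - 12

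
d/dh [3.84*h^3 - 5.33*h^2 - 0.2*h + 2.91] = 11.52*h^2 - 10.66*h - 0.2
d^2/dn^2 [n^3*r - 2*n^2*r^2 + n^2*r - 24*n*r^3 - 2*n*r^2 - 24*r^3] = 2*r*(3*n - 2*r + 1)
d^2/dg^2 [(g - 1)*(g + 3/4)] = 2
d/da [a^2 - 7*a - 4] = 2*a - 7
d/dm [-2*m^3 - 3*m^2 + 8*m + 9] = -6*m^2 - 6*m + 8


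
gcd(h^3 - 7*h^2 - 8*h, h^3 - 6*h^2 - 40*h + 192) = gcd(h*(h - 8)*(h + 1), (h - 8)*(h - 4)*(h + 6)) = h - 8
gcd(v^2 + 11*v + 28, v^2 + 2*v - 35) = v + 7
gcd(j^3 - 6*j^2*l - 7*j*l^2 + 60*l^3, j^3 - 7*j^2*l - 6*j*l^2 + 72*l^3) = j^2 - j*l - 12*l^2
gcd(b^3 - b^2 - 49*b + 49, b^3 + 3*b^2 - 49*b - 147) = b^2 - 49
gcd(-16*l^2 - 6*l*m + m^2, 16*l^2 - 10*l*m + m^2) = 8*l - m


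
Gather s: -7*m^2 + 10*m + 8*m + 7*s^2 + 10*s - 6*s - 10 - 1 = -7*m^2 + 18*m + 7*s^2 + 4*s - 11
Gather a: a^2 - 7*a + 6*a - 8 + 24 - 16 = a^2 - a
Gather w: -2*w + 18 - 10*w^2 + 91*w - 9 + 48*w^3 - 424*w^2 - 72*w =48*w^3 - 434*w^2 + 17*w + 9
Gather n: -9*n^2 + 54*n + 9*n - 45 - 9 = -9*n^2 + 63*n - 54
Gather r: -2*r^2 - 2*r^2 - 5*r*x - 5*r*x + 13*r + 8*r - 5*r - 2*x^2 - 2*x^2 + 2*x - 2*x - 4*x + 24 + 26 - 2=-4*r^2 + r*(16 - 10*x) - 4*x^2 - 4*x + 48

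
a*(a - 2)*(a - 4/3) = a^3 - 10*a^2/3 + 8*a/3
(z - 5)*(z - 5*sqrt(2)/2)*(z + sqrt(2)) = z^3 - 5*z^2 - 3*sqrt(2)*z^2/2 - 5*z + 15*sqrt(2)*z/2 + 25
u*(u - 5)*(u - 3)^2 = u^4 - 11*u^3 + 39*u^2 - 45*u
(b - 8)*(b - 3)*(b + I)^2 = b^4 - 11*b^3 + 2*I*b^3 + 23*b^2 - 22*I*b^2 + 11*b + 48*I*b - 24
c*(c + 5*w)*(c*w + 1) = c^3*w + 5*c^2*w^2 + c^2 + 5*c*w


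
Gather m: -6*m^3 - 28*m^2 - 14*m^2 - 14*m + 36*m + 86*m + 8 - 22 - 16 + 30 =-6*m^3 - 42*m^2 + 108*m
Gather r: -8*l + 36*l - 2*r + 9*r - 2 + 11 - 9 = 28*l + 7*r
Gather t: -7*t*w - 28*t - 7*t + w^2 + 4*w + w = t*(-7*w - 35) + w^2 + 5*w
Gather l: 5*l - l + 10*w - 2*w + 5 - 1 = 4*l + 8*w + 4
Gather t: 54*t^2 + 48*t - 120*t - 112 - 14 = 54*t^2 - 72*t - 126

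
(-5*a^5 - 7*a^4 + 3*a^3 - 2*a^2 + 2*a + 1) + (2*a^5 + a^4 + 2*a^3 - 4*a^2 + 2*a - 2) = -3*a^5 - 6*a^4 + 5*a^3 - 6*a^2 + 4*a - 1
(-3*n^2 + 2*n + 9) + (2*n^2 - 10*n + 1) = -n^2 - 8*n + 10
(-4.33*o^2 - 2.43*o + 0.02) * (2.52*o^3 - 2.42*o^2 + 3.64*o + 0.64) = -10.9116*o^5 + 4.355*o^4 - 9.8302*o^3 - 11.6648*o^2 - 1.4824*o + 0.0128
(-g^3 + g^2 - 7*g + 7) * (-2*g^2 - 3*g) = 2*g^5 + g^4 + 11*g^3 + 7*g^2 - 21*g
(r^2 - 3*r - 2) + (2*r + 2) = r^2 - r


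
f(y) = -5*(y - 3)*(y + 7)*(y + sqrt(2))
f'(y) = -5*(y - 3)*(y + 7) - 5*(y - 3)*(y + sqrt(2)) - 5*(y + 7)*(y + sqrt(2))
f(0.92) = 192.26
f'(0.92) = 14.21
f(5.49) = -1073.61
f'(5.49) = -672.63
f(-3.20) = -210.37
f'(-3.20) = 96.37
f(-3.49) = -236.43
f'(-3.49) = 82.97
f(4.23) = -389.81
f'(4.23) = -420.70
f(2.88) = 25.46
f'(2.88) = -203.63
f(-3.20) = -210.37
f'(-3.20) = 96.37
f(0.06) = 153.00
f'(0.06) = 73.41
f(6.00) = -1445.77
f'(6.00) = -788.14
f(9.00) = -4998.82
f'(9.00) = -1625.56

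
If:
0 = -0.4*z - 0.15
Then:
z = -0.38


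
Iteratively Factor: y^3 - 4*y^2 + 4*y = (y - 2)*(y^2 - 2*y) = (y - 2)^2*(y)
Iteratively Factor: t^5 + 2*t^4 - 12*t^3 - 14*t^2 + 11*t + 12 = (t + 1)*(t^4 + t^3 - 13*t^2 - t + 12) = (t - 3)*(t + 1)*(t^3 + 4*t^2 - t - 4) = (t - 3)*(t + 1)^2*(t^2 + 3*t - 4) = (t - 3)*(t - 1)*(t + 1)^2*(t + 4)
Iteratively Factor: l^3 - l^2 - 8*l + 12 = (l + 3)*(l^2 - 4*l + 4) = (l - 2)*(l + 3)*(l - 2)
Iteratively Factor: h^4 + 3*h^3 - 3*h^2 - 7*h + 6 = (h - 1)*(h^3 + 4*h^2 + h - 6) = (h - 1)*(h + 2)*(h^2 + 2*h - 3) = (h - 1)*(h + 2)*(h + 3)*(h - 1)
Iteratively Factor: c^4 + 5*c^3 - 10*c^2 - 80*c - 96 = (c + 4)*(c^3 + c^2 - 14*c - 24) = (c + 2)*(c + 4)*(c^2 - c - 12) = (c - 4)*(c + 2)*(c + 4)*(c + 3)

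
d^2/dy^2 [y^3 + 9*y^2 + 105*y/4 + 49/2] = 6*y + 18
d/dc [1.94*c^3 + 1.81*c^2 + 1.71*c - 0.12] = 5.82*c^2 + 3.62*c + 1.71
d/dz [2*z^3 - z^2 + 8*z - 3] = 6*z^2 - 2*z + 8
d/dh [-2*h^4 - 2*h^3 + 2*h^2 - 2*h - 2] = -8*h^3 - 6*h^2 + 4*h - 2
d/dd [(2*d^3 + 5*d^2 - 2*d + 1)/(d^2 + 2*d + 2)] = 2*(d^4 + 4*d^3 + 12*d^2 + 9*d - 3)/(d^4 + 4*d^3 + 8*d^2 + 8*d + 4)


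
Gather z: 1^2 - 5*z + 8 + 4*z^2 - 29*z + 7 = 4*z^2 - 34*z + 16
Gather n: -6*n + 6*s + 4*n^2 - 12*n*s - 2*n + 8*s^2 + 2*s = 4*n^2 + n*(-12*s - 8) + 8*s^2 + 8*s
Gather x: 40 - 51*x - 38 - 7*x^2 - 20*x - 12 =-7*x^2 - 71*x - 10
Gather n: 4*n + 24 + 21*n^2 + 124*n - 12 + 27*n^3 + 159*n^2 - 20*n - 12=27*n^3 + 180*n^2 + 108*n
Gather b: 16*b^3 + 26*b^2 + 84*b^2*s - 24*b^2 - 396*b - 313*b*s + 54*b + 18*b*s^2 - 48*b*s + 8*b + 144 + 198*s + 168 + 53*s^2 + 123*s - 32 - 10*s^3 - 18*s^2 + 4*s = 16*b^3 + b^2*(84*s + 2) + b*(18*s^2 - 361*s - 334) - 10*s^3 + 35*s^2 + 325*s + 280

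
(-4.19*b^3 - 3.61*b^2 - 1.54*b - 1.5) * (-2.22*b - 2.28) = 9.3018*b^4 + 17.5674*b^3 + 11.6496*b^2 + 6.8412*b + 3.42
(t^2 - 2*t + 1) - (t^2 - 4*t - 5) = 2*t + 6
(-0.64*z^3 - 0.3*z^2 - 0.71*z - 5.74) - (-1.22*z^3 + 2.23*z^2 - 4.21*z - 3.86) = 0.58*z^3 - 2.53*z^2 + 3.5*z - 1.88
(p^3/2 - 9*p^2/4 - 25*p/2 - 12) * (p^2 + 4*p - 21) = p^5/2 - p^4/4 - 32*p^3 - 59*p^2/4 + 429*p/2 + 252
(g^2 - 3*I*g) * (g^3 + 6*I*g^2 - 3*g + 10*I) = g^5 + 3*I*g^4 + 15*g^3 + 19*I*g^2 + 30*g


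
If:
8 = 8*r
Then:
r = 1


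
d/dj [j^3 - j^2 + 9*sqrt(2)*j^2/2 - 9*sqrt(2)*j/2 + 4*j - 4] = 3*j^2 - 2*j + 9*sqrt(2)*j - 9*sqrt(2)/2 + 4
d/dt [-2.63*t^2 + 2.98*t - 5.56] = 2.98 - 5.26*t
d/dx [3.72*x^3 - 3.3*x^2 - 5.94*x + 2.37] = 11.16*x^2 - 6.6*x - 5.94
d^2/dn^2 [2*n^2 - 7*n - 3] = 4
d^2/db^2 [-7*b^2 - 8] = -14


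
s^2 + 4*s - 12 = (s - 2)*(s + 6)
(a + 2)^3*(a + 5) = a^4 + 11*a^3 + 42*a^2 + 68*a + 40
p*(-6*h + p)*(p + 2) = -6*h*p^2 - 12*h*p + p^3 + 2*p^2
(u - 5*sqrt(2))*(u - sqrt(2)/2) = u^2 - 11*sqrt(2)*u/2 + 5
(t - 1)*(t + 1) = t^2 - 1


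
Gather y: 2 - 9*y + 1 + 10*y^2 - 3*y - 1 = 10*y^2 - 12*y + 2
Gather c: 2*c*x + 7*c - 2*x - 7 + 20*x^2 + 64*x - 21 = c*(2*x + 7) + 20*x^2 + 62*x - 28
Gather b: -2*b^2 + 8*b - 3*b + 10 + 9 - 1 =-2*b^2 + 5*b + 18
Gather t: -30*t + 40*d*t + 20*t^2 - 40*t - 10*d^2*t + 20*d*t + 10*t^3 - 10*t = 10*t^3 + 20*t^2 + t*(-10*d^2 + 60*d - 80)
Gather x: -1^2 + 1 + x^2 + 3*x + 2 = x^2 + 3*x + 2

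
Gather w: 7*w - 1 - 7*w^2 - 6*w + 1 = -7*w^2 + w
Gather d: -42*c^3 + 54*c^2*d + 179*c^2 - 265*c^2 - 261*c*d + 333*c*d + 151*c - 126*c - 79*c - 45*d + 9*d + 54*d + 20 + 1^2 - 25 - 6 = -42*c^3 - 86*c^2 - 54*c + d*(54*c^2 + 72*c + 18) - 10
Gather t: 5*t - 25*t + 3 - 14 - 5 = -20*t - 16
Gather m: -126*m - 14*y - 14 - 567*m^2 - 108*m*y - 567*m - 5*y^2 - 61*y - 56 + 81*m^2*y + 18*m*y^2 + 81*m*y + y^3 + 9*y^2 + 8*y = m^2*(81*y - 567) + m*(18*y^2 - 27*y - 693) + y^3 + 4*y^2 - 67*y - 70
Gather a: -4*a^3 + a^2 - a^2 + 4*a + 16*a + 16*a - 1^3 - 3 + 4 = -4*a^3 + 36*a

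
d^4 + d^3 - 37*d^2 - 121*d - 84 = (d - 7)*(d + 1)*(d + 3)*(d + 4)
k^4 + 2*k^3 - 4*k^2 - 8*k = k*(k - 2)*(k + 2)^2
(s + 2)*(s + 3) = s^2 + 5*s + 6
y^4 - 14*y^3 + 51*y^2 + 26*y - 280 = (y - 7)*(y - 5)*(y - 4)*(y + 2)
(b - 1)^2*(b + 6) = b^3 + 4*b^2 - 11*b + 6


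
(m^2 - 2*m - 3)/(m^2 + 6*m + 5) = (m - 3)/(m + 5)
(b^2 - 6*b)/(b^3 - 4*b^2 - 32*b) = (6 - b)/(-b^2 + 4*b + 32)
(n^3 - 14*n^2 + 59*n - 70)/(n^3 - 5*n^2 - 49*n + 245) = (n - 2)/(n + 7)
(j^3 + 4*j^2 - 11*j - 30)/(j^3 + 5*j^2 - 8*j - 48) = (j^2 + 7*j + 10)/(j^2 + 8*j + 16)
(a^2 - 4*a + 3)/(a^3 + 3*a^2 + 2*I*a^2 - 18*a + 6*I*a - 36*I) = (a - 1)/(a^2 + 2*a*(3 + I) + 12*I)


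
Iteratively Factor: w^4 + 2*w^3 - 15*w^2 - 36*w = (w)*(w^3 + 2*w^2 - 15*w - 36) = w*(w + 3)*(w^2 - w - 12) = w*(w - 4)*(w + 3)*(w + 3)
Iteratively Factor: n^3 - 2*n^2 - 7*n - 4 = (n - 4)*(n^2 + 2*n + 1) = (n - 4)*(n + 1)*(n + 1)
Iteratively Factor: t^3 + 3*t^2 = (t)*(t^2 + 3*t) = t*(t + 3)*(t)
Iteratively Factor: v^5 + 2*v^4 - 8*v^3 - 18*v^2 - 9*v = (v + 1)*(v^4 + v^3 - 9*v^2 - 9*v) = v*(v + 1)*(v^3 + v^2 - 9*v - 9) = v*(v - 3)*(v + 1)*(v^2 + 4*v + 3) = v*(v - 3)*(v + 1)^2*(v + 3)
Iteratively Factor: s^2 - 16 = (s + 4)*(s - 4)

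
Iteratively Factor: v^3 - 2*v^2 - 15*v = (v)*(v^2 - 2*v - 15) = v*(v - 5)*(v + 3)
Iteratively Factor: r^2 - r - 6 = (r - 3)*(r + 2)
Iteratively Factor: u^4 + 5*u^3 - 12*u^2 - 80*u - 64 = (u + 4)*(u^3 + u^2 - 16*u - 16) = (u - 4)*(u + 4)*(u^2 + 5*u + 4) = (u - 4)*(u + 4)^2*(u + 1)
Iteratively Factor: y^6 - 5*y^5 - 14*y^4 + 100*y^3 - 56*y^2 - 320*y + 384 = (y - 4)*(y^5 - y^4 - 18*y^3 + 28*y^2 + 56*y - 96) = (y - 4)*(y + 2)*(y^4 - 3*y^3 - 12*y^2 + 52*y - 48) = (y - 4)*(y - 3)*(y + 2)*(y^3 - 12*y + 16) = (y - 4)*(y - 3)*(y - 2)*(y + 2)*(y^2 + 2*y - 8) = (y - 4)*(y - 3)*(y - 2)*(y + 2)*(y + 4)*(y - 2)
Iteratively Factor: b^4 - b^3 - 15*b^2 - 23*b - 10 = (b + 1)*(b^3 - 2*b^2 - 13*b - 10) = (b + 1)^2*(b^2 - 3*b - 10) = (b - 5)*(b + 1)^2*(b + 2)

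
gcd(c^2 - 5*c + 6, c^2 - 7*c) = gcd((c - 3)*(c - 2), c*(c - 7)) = 1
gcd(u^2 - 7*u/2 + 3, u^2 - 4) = u - 2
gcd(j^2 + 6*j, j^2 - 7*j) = j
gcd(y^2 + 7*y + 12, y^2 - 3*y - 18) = y + 3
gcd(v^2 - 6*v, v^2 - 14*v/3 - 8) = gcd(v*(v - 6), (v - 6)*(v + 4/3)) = v - 6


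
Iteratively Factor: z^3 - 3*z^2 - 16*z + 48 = (z + 4)*(z^2 - 7*z + 12) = (z - 4)*(z + 4)*(z - 3)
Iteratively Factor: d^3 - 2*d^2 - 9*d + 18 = (d - 2)*(d^2 - 9) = (d - 3)*(d - 2)*(d + 3)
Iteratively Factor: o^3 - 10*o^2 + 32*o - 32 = (o - 4)*(o^2 - 6*o + 8) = (o - 4)*(o - 2)*(o - 4)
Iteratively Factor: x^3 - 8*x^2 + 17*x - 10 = (x - 2)*(x^2 - 6*x + 5) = (x - 2)*(x - 1)*(x - 5)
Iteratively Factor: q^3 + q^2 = (q)*(q^2 + q) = q*(q + 1)*(q)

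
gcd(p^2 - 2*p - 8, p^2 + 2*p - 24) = p - 4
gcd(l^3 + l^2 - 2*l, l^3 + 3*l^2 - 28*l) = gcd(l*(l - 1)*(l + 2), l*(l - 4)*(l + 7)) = l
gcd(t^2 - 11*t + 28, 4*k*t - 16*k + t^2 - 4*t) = t - 4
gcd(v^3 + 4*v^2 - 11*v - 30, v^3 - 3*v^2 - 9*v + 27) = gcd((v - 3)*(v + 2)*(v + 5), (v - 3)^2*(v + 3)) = v - 3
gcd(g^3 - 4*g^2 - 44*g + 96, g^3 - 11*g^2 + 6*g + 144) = g - 8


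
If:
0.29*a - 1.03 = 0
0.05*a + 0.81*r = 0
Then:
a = 3.55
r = -0.22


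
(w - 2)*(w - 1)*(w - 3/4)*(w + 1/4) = w^4 - 7*w^3/2 + 53*w^2/16 - 7*w/16 - 3/8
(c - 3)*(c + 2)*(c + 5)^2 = c^4 + 9*c^3 + 9*c^2 - 85*c - 150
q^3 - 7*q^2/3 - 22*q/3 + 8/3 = (q - 4)*(q - 1/3)*(q + 2)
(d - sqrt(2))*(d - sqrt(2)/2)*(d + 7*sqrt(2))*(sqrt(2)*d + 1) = sqrt(2)*d^4 + 12*d^3 - 29*sqrt(2)*d^2/2 - 6*d + 7*sqrt(2)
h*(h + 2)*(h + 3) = h^3 + 5*h^2 + 6*h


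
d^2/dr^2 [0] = 0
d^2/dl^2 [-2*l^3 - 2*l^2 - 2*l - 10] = -12*l - 4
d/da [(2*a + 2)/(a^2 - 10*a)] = 2*(-a^2 - 2*a + 10)/(a^2*(a^2 - 20*a + 100))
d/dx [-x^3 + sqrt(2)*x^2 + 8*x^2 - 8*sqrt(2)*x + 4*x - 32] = -3*x^2 + 2*sqrt(2)*x + 16*x - 8*sqrt(2) + 4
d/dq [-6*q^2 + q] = 1 - 12*q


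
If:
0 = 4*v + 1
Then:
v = -1/4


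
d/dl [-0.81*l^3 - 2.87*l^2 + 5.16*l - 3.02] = -2.43*l^2 - 5.74*l + 5.16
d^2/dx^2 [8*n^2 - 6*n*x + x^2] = 2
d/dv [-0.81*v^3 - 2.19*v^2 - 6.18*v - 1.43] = -2.43*v^2 - 4.38*v - 6.18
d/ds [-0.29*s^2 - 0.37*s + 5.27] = -0.58*s - 0.37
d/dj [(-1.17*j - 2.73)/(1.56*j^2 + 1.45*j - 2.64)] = (1.8252*j^2 + 8.5176*j + 7.0473)/(2.4336*j^4 + 4.524*j^3 - 6.1343*j^2 - 7.656*j + 6.9696)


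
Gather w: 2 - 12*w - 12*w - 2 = -24*w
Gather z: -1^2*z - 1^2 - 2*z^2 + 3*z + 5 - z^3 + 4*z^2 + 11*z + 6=-z^3 + 2*z^2 + 13*z + 10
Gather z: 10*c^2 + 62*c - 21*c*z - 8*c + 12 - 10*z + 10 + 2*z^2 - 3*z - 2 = 10*c^2 + 54*c + 2*z^2 + z*(-21*c - 13) + 20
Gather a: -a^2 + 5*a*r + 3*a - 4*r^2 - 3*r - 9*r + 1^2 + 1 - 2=-a^2 + a*(5*r + 3) - 4*r^2 - 12*r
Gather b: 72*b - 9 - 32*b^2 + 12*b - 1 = -32*b^2 + 84*b - 10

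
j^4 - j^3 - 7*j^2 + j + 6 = (j - 3)*(j - 1)*(j + 1)*(j + 2)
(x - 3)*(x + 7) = x^2 + 4*x - 21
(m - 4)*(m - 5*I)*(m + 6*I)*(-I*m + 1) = -I*m^4 + 2*m^3 + 4*I*m^3 - 8*m^2 - 29*I*m^2 + 30*m + 116*I*m - 120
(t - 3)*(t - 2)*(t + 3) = t^3 - 2*t^2 - 9*t + 18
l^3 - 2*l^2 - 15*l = l*(l - 5)*(l + 3)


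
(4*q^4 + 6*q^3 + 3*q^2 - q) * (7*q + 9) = 28*q^5 + 78*q^4 + 75*q^3 + 20*q^2 - 9*q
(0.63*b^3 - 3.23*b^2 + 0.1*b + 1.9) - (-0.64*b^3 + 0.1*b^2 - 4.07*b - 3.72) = 1.27*b^3 - 3.33*b^2 + 4.17*b + 5.62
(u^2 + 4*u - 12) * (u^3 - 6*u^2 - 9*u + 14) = u^5 - 2*u^4 - 45*u^3 + 50*u^2 + 164*u - 168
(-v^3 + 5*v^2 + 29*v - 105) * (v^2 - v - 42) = -v^5 + 6*v^4 + 66*v^3 - 344*v^2 - 1113*v + 4410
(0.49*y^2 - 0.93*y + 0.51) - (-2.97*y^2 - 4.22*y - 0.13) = 3.46*y^2 + 3.29*y + 0.64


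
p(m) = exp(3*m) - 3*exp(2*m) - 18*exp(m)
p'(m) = 3*exp(3*m) - 6*exp(2*m) - 18*exp(m)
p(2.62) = 1778.27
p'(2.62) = 6395.30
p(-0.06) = -18.78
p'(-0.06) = -19.77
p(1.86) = 25.65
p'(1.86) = 432.00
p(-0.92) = -7.59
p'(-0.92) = -7.94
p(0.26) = -26.21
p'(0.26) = -26.89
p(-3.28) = -0.68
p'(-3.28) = -0.69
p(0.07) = -21.52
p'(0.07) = -22.51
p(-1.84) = -2.93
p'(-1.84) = -3.00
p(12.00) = 4311152076819219.45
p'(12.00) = 12933535703683220.37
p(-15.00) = 0.00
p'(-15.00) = 0.00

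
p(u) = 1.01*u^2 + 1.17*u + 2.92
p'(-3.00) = -4.89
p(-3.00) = 8.50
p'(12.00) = 25.41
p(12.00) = 162.40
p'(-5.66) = -10.26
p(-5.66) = 28.65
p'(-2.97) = -4.83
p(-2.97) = 8.35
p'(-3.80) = -6.51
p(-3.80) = 13.06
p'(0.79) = 2.77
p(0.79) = 4.47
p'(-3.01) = -4.91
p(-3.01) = 8.55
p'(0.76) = 2.71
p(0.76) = 4.39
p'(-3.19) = -5.27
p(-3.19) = 9.47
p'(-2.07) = -3.01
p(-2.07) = 4.83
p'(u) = 2.02*u + 1.17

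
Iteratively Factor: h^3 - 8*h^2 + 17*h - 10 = (h - 5)*(h^2 - 3*h + 2) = (h - 5)*(h - 1)*(h - 2)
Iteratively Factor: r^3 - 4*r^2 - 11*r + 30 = (r - 2)*(r^2 - 2*r - 15) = (r - 5)*(r - 2)*(r + 3)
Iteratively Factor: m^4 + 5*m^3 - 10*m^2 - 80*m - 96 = (m - 4)*(m^3 + 9*m^2 + 26*m + 24) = (m - 4)*(m + 3)*(m^2 + 6*m + 8) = (m - 4)*(m + 3)*(m + 4)*(m + 2)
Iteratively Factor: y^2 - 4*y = (y)*(y - 4)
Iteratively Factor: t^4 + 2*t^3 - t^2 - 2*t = (t)*(t^3 + 2*t^2 - t - 2) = t*(t + 2)*(t^2 - 1) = t*(t + 1)*(t + 2)*(t - 1)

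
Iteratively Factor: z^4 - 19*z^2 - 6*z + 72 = (z - 2)*(z^3 + 2*z^2 - 15*z - 36) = (z - 4)*(z - 2)*(z^2 + 6*z + 9) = (z - 4)*(z - 2)*(z + 3)*(z + 3)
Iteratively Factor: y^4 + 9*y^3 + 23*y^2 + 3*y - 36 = (y + 4)*(y^3 + 5*y^2 + 3*y - 9) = (y + 3)*(y + 4)*(y^2 + 2*y - 3) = (y + 3)^2*(y + 4)*(y - 1)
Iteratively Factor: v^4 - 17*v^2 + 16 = (v - 1)*(v^3 + v^2 - 16*v - 16) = (v - 1)*(v + 1)*(v^2 - 16) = (v - 4)*(v - 1)*(v + 1)*(v + 4)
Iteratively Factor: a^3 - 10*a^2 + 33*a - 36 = (a - 3)*(a^2 - 7*a + 12) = (a - 3)^2*(a - 4)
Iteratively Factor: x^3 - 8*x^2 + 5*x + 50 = (x + 2)*(x^2 - 10*x + 25) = (x - 5)*(x + 2)*(x - 5)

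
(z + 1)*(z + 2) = z^2 + 3*z + 2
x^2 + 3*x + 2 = (x + 1)*(x + 2)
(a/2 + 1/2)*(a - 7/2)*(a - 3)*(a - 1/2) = a^4/2 - 3*a^3 + 27*a^2/8 + 17*a/4 - 21/8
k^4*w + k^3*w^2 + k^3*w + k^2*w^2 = k^2*(k + w)*(k*w + w)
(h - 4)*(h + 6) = h^2 + 2*h - 24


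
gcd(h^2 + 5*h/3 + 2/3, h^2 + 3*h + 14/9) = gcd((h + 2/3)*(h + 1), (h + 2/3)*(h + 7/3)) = h + 2/3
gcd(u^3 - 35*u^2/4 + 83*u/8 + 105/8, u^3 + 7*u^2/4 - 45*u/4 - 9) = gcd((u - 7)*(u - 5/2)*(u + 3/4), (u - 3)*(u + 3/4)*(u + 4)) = u + 3/4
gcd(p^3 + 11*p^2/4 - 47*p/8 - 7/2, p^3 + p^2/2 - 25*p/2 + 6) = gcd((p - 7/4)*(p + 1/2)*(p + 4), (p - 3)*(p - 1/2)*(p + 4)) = p + 4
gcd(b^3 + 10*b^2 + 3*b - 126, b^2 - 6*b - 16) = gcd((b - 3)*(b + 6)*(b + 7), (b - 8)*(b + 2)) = 1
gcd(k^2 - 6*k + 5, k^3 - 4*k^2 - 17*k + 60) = k - 5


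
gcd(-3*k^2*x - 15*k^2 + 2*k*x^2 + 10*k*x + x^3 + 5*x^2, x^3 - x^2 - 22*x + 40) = x + 5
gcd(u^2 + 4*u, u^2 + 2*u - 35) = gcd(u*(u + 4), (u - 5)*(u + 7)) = 1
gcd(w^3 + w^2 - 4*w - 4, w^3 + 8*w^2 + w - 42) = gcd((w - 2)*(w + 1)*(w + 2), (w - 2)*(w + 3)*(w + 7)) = w - 2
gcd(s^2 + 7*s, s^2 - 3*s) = s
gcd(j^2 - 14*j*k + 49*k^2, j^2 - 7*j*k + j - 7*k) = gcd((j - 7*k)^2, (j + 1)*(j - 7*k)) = j - 7*k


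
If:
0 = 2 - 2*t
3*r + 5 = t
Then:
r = -4/3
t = 1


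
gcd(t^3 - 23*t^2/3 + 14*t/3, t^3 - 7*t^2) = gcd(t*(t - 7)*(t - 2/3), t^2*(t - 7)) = t^2 - 7*t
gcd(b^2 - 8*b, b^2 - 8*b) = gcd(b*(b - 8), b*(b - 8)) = b^2 - 8*b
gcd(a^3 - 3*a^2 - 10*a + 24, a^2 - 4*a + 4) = a - 2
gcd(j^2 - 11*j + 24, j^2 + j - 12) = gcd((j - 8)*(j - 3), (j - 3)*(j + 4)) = j - 3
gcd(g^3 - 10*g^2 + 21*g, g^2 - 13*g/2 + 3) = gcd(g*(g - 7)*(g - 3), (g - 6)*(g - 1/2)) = 1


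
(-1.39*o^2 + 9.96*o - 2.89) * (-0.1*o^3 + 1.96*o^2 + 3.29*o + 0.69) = 0.139*o^5 - 3.7204*o^4 + 15.2375*o^3 + 26.1449*o^2 - 2.6357*o - 1.9941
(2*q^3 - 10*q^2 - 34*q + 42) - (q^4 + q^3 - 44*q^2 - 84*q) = -q^4 + q^3 + 34*q^2 + 50*q + 42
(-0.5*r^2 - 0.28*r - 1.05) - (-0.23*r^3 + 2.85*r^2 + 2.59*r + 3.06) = 0.23*r^3 - 3.35*r^2 - 2.87*r - 4.11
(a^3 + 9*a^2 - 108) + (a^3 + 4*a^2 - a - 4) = 2*a^3 + 13*a^2 - a - 112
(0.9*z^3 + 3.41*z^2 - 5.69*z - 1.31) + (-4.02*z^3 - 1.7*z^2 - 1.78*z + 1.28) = -3.12*z^3 + 1.71*z^2 - 7.47*z - 0.03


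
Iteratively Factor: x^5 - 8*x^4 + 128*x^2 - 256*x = (x + 4)*(x^4 - 12*x^3 + 48*x^2 - 64*x) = (x - 4)*(x + 4)*(x^3 - 8*x^2 + 16*x) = (x - 4)^2*(x + 4)*(x^2 - 4*x) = x*(x - 4)^2*(x + 4)*(x - 4)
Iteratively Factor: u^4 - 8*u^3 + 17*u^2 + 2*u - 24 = (u - 2)*(u^3 - 6*u^2 + 5*u + 12) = (u - 3)*(u - 2)*(u^2 - 3*u - 4) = (u - 4)*(u - 3)*(u - 2)*(u + 1)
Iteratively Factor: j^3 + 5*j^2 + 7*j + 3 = (j + 3)*(j^2 + 2*j + 1) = (j + 1)*(j + 3)*(j + 1)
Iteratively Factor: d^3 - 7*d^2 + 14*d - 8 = (d - 2)*(d^2 - 5*d + 4) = (d - 4)*(d - 2)*(d - 1)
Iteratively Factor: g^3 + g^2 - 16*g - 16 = (g + 1)*(g^2 - 16) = (g + 1)*(g + 4)*(g - 4)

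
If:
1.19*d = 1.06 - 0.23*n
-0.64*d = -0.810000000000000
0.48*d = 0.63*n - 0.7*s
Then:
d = 1.27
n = -1.94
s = -2.61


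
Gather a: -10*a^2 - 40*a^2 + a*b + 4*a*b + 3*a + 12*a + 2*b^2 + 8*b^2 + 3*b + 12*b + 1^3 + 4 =-50*a^2 + a*(5*b + 15) + 10*b^2 + 15*b + 5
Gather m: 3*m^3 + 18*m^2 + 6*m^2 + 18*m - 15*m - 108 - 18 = 3*m^3 + 24*m^2 + 3*m - 126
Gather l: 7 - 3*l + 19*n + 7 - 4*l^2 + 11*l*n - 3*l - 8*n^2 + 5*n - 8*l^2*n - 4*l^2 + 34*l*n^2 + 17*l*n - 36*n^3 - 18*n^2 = l^2*(-8*n - 8) + l*(34*n^2 + 28*n - 6) - 36*n^3 - 26*n^2 + 24*n + 14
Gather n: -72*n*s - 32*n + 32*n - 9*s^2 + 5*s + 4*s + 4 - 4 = -72*n*s - 9*s^2 + 9*s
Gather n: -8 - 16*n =-16*n - 8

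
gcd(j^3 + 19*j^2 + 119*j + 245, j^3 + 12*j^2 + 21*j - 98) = j^2 + 14*j + 49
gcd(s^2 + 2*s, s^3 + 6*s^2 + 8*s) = s^2 + 2*s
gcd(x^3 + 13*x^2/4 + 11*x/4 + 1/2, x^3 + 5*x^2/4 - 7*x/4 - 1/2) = x^2 + 9*x/4 + 1/2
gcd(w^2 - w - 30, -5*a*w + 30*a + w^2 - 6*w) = w - 6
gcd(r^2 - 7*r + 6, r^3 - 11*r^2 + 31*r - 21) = r - 1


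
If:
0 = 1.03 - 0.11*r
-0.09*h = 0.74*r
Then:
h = -76.99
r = 9.36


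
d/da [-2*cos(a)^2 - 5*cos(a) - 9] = (4*cos(a) + 5)*sin(a)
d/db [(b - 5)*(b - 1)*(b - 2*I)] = 3*b^2 - 4*b*(3 + I) + 5 + 12*I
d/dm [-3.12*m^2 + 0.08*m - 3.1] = 0.08 - 6.24*m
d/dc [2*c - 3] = 2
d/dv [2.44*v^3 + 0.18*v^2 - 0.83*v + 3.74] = 7.32*v^2 + 0.36*v - 0.83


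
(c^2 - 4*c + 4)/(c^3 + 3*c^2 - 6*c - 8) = (c - 2)/(c^2 + 5*c + 4)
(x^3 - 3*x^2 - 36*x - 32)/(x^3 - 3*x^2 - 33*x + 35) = (x^3 - 3*x^2 - 36*x - 32)/(x^3 - 3*x^2 - 33*x + 35)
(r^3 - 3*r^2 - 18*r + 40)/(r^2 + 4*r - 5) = (r^3 - 3*r^2 - 18*r + 40)/(r^2 + 4*r - 5)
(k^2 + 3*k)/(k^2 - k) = (k + 3)/(k - 1)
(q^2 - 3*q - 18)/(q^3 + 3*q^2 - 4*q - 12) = (q - 6)/(q^2 - 4)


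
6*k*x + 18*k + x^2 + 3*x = (6*k + x)*(x + 3)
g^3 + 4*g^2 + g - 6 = (g - 1)*(g + 2)*(g + 3)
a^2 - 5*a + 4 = (a - 4)*(a - 1)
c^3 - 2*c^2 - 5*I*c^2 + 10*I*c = c*(c - 2)*(c - 5*I)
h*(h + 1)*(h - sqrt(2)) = h^3 - sqrt(2)*h^2 + h^2 - sqrt(2)*h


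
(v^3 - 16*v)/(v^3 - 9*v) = (v^2 - 16)/(v^2 - 9)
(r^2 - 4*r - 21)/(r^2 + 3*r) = (r - 7)/r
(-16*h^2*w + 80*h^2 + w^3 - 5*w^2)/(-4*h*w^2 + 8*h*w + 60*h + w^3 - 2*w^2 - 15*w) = (4*h + w)/(w + 3)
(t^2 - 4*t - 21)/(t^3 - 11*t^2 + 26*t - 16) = (t^2 - 4*t - 21)/(t^3 - 11*t^2 + 26*t - 16)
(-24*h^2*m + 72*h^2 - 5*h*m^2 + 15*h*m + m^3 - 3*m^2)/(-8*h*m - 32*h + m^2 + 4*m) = (3*h*m - 9*h + m^2 - 3*m)/(m + 4)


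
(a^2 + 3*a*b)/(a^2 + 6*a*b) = (a + 3*b)/(a + 6*b)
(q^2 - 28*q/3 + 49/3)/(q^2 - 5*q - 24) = (-3*q^2 + 28*q - 49)/(3*(-q^2 + 5*q + 24))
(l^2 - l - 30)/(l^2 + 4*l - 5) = (l - 6)/(l - 1)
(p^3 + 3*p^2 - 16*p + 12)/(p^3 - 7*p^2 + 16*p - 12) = (p^2 + 5*p - 6)/(p^2 - 5*p + 6)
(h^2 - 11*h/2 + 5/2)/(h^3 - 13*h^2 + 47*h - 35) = (h - 1/2)/(h^2 - 8*h + 7)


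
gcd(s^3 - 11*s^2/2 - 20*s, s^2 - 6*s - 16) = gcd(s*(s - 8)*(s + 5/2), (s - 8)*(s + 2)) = s - 8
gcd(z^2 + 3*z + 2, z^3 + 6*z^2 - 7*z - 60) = 1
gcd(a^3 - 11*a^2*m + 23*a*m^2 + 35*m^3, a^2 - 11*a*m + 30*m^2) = a - 5*m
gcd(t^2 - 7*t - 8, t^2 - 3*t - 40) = t - 8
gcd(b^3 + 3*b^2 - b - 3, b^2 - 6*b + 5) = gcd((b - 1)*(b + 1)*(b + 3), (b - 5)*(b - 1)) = b - 1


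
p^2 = p^2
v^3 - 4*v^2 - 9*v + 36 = (v - 4)*(v - 3)*(v + 3)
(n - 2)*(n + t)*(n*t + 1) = n^3*t + n^2*t^2 - 2*n^2*t + n^2 - 2*n*t^2 + n*t - 2*n - 2*t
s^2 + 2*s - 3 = (s - 1)*(s + 3)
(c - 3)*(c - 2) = c^2 - 5*c + 6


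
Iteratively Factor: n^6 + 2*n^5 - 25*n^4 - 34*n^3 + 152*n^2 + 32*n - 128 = (n + 4)*(n^5 - 2*n^4 - 17*n^3 + 34*n^2 + 16*n - 32) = (n + 1)*(n + 4)*(n^4 - 3*n^3 - 14*n^2 + 48*n - 32) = (n - 1)*(n + 1)*(n + 4)*(n^3 - 2*n^2 - 16*n + 32) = (n - 2)*(n - 1)*(n + 1)*(n + 4)*(n^2 - 16) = (n - 4)*(n - 2)*(n - 1)*(n + 1)*(n + 4)*(n + 4)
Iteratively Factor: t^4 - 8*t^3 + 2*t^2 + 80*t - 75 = (t - 5)*(t^3 - 3*t^2 - 13*t + 15) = (t - 5)*(t - 1)*(t^2 - 2*t - 15) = (t - 5)*(t - 1)*(t + 3)*(t - 5)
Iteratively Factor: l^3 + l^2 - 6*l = (l - 2)*(l^2 + 3*l) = l*(l - 2)*(l + 3)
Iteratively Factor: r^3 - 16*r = (r + 4)*(r^2 - 4*r) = (r - 4)*(r + 4)*(r)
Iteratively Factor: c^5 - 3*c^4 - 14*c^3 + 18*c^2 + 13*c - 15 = (c - 5)*(c^4 + 2*c^3 - 4*c^2 - 2*c + 3) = (c - 5)*(c + 3)*(c^3 - c^2 - c + 1) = (c - 5)*(c - 1)*(c + 3)*(c^2 - 1) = (c - 5)*(c - 1)^2*(c + 3)*(c + 1)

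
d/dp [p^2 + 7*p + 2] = 2*p + 7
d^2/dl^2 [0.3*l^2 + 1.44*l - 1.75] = 0.600000000000000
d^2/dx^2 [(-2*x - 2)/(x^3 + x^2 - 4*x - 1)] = 4*(-(x + 1)*(3*x^2 + 2*x - 4)^2 + (3*x^2 + 2*x + (x + 1)*(3*x + 1) - 4)*(x^3 + x^2 - 4*x - 1))/(x^3 + x^2 - 4*x - 1)^3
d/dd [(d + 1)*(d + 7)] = 2*d + 8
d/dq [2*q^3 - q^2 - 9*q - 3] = 6*q^2 - 2*q - 9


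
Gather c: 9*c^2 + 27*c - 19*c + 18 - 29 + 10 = 9*c^2 + 8*c - 1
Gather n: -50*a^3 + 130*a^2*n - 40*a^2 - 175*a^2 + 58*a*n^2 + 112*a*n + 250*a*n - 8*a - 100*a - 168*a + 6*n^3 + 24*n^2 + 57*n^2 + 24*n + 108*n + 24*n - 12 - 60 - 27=-50*a^3 - 215*a^2 - 276*a + 6*n^3 + n^2*(58*a + 81) + n*(130*a^2 + 362*a + 156) - 99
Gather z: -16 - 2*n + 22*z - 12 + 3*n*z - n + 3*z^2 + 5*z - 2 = -3*n + 3*z^2 + z*(3*n + 27) - 30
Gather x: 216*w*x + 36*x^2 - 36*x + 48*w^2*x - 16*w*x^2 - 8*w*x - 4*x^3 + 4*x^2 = -4*x^3 + x^2*(40 - 16*w) + x*(48*w^2 + 208*w - 36)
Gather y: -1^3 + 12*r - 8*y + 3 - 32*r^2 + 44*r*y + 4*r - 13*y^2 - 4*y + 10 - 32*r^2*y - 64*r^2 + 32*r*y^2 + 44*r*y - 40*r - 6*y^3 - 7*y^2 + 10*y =-96*r^2 - 24*r - 6*y^3 + y^2*(32*r - 20) + y*(-32*r^2 + 88*r - 2) + 12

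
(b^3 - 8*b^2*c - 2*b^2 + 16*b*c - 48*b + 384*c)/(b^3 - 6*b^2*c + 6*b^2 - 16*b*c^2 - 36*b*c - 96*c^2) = (b - 8)/(b + 2*c)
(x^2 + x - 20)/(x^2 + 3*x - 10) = (x - 4)/(x - 2)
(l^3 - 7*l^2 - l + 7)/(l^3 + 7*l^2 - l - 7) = (l - 7)/(l + 7)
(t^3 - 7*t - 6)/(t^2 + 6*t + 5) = (t^2 - t - 6)/(t + 5)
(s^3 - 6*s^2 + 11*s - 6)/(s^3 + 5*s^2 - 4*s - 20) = (s^2 - 4*s + 3)/(s^2 + 7*s + 10)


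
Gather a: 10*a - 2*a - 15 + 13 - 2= 8*a - 4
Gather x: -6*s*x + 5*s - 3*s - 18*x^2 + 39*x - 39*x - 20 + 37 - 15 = -6*s*x + 2*s - 18*x^2 + 2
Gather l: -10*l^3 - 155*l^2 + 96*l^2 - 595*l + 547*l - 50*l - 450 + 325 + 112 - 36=-10*l^3 - 59*l^2 - 98*l - 49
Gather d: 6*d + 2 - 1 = 6*d + 1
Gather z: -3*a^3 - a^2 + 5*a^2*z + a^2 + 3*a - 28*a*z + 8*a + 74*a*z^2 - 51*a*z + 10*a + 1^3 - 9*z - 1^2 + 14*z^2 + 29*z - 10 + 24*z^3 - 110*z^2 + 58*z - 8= -3*a^3 + 21*a + 24*z^3 + z^2*(74*a - 96) + z*(5*a^2 - 79*a + 78) - 18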